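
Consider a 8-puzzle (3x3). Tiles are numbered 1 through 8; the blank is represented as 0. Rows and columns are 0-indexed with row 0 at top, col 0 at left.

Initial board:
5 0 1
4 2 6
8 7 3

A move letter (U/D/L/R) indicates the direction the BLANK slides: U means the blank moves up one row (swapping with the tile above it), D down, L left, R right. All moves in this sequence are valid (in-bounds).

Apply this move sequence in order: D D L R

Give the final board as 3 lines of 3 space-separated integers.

Answer: 5 2 1
4 7 6
8 0 3

Derivation:
After move 1 (D):
5 2 1
4 0 6
8 7 3

After move 2 (D):
5 2 1
4 7 6
8 0 3

After move 3 (L):
5 2 1
4 7 6
0 8 3

After move 4 (R):
5 2 1
4 7 6
8 0 3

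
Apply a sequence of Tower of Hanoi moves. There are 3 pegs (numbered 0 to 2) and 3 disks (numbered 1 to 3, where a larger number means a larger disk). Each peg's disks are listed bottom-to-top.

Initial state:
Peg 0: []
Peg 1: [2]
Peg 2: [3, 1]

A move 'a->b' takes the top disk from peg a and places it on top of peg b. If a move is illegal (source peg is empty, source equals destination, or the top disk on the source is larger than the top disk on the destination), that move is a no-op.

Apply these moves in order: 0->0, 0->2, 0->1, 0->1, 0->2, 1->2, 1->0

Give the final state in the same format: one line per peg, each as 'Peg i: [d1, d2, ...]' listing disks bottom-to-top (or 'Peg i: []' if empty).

Answer: Peg 0: [2]
Peg 1: []
Peg 2: [3, 1]

Derivation:
After move 1 (0->0):
Peg 0: []
Peg 1: [2]
Peg 2: [3, 1]

After move 2 (0->2):
Peg 0: []
Peg 1: [2]
Peg 2: [3, 1]

After move 3 (0->1):
Peg 0: []
Peg 1: [2]
Peg 2: [3, 1]

After move 4 (0->1):
Peg 0: []
Peg 1: [2]
Peg 2: [3, 1]

After move 5 (0->2):
Peg 0: []
Peg 1: [2]
Peg 2: [3, 1]

After move 6 (1->2):
Peg 0: []
Peg 1: [2]
Peg 2: [3, 1]

After move 7 (1->0):
Peg 0: [2]
Peg 1: []
Peg 2: [3, 1]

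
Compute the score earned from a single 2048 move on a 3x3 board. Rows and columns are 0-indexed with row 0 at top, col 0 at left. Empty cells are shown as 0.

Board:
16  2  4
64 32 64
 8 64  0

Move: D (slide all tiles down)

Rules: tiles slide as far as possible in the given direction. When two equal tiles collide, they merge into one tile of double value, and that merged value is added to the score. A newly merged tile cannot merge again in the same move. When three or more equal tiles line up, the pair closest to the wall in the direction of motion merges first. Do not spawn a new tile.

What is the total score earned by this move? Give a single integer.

Answer: 0

Derivation:
Slide down:
col 0: [16, 64, 8] -> [16, 64, 8]  score +0 (running 0)
col 1: [2, 32, 64] -> [2, 32, 64]  score +0 (running 0)
col 2: [4, 64, 0] -> [0, 4, 64]  score +0 (running 0)
Board after move:
16  2  0
64 32  4
 8 64 64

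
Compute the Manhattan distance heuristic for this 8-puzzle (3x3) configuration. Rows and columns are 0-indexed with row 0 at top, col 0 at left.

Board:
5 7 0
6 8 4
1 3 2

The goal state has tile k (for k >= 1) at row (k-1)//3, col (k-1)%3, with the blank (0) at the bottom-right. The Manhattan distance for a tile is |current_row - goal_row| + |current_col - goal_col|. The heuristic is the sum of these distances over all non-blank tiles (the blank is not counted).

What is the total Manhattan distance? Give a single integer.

Answer: 18

Derivation:
Tile 5: (0,0)->(1,1) = 2
Tile 7: (0,1)->(2,0) = 3
Tile 6: (1,0)->(1,2) = 2
Tile 8: (1,1)->(2,1) = 1
Tile 4: (1,2)->(1,0) = 2
Tile 1: (2,0)->(0,0) = 2
Tile 3: (2,1)->(0,2) = 3
Tile 2: (2,2)->(0,1) = 3
Sum: 2 + 3 + 2 + 1 + 2 + 2 + 3 + 3 = 18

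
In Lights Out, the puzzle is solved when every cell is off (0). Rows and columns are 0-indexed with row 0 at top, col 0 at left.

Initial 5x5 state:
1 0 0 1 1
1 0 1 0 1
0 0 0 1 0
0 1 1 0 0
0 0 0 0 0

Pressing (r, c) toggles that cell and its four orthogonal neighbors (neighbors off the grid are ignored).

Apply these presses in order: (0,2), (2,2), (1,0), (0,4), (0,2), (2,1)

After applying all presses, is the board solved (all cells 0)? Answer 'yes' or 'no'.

After press 1 at (0,2):
1 1 1 0 1
1 0 0 0 1
0 0 0 1 0
0 1 1 0 0
0 0 0 0 0

After press 2 at (2,2):
1 1 1 0 1
1 0 1 0 1
0 1 1 0 0
0 1 0 0 0
0 0 0 0 0

After press 3 at (1,0):
0 1 1 0 1
0 1 1 0 1
1 1 1 0 0
0 1 0 0 0
0 0 0 0 0

After press 4 at (0,4):
0 1 1 1 0
0 1 1 0 0
1 1 1 0 0
0 1 0 0 0
0 0 0 0 0

After press 5 at (0,2):
0 0 0 0 0
0 1 0 0 0
1 1 1 0 0
0 1 0 0 0
0 0 0 0 0

After press 6 at (2,1):
0 0 0 0 0
0 0 0 0 0
0 0 0 0 0
0 0 0 0 0
0 0 0 0 0

Lights still on: 0

Answer: yes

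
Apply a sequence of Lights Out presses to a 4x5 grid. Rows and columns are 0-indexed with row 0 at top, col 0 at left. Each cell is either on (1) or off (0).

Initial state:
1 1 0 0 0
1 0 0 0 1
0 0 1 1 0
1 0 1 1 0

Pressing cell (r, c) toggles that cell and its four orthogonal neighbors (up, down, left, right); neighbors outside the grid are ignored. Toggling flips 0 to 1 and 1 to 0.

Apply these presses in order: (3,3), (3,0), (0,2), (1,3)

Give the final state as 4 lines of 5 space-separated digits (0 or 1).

After press 1 at (3,3):
1 1 0 0 0
1 0 0 0 1
0 0 1 0 0
1 0 0 0 1

After press 2 at (3,0):
1 1 0 0 0
1 0 0 0 1
1 0 1 0 0
0 1 0 0 1

After press 3 at (0,2):
1 0 1 1 0
1 0 1 0 1
1 0 1 0 0
0 1 0 0 1

After press 4 at (1,3):
1 0 1 0 0
1 0 0 1 0
1 0 1 1 0
0 1 0 0 1

Answer: 1 0 1 0 0
1 0 0 1 0
1 0 1 1 0
0 1 0 0 1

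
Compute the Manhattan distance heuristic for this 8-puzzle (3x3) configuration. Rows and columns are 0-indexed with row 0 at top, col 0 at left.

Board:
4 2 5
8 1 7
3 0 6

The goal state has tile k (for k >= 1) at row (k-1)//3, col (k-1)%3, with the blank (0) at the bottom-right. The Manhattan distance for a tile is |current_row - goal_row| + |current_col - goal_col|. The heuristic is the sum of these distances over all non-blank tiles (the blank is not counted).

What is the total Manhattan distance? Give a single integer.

Answer: 15

Derivation:
Tile 4: at (0,0), goal (1,0), distance |0-1|+|0-0| = 1
Tile 2: at (0,1), goal (0,1), distance |0-0|+|1-1| = 0
Tile 5: at (0,2), goal (1,1), distance |0-1|+|2-1| = 2
Tile 8: at (1,0), goal (2,1), distance |1-2|+|0-1| = 2
Tile 1: at (1,1), goal (0,0), distance |1-0|+|1-0| = 2
Tile 7: at (1,2), goal (2,0), distance |1-2|+|2-0| = 3
Tile 3: at (2,0), goal (0,2), distance |2-0|+|0-2| = 4
Tile 6: at (2,2), goal (1,2), distance |2-1|+|2-2| = 1
Sum: 1 + 0 + 2 + 2 + 2 + 3 + 4 + 1 = 15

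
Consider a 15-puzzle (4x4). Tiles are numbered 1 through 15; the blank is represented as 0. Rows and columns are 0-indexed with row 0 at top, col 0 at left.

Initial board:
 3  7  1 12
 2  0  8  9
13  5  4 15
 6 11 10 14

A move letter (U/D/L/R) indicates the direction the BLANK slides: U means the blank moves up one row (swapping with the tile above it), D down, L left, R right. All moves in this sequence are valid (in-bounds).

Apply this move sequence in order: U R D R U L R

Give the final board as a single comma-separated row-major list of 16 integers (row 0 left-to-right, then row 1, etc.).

After move 1 (U):
 3  0  1 12
 2  7  8  9
13  5  4 15
 6 11 10 14

After move 2 (R):
 3  1  0 12
 2  7  8  9
13  5  4 15
 6 11 10 14

After move 3 (D):
 3  1  8 12
 2  7  0  9
13  5  4 15
 6 11 10 14

After move 4 (R):
 3  1  8 12
 2  7  9  0
13  5  4 15
 6 11 10 14

After move 5 (U):
 3  1  8  0
 2  7  9 12
13  5  4 15
 6 11 10 14

After move 6 (L):
 3  1  0  8
 2  7  9 12
13  5  4 15
 6 11 10 14

After move 7 (R):
 3  1  8  0
 2  7  9 12
13  5  4 15
 6 11 10 14

Answer: 3, 1, 8, 0, 2, 7, 9, 12, 13, 5, 4, 15, 6, 11, 10, 14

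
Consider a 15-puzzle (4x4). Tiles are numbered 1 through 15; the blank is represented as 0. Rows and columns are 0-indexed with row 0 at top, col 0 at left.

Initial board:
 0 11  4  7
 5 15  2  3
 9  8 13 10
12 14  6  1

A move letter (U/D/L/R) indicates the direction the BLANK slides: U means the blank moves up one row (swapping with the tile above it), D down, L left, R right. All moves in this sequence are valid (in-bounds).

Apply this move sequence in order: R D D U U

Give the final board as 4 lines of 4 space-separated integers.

After move 1 (R):
11  0  4  7
 5 15  2  3
 9  8 13 10
12 14  6  1

After move 2 (D):
11 15  4  7
 5  0  2  3
 9  8 13 10
12 14  6  1

After move 3 (D):
11 15  4  7
 5  8  2  3
 9  0 13 10
12 14  6  1

After move 4 (U):
11 15  4  7
 5  0  2  3
 9  8 13 10
12 14  6  1

After move 5 (U):
11  0  4  7
 5 15  2  3
 9  8 13 10
12 14  6  1

Answer: 11  0  4  7
 5 15  2  3
 9  8 13 10
12 14  6  1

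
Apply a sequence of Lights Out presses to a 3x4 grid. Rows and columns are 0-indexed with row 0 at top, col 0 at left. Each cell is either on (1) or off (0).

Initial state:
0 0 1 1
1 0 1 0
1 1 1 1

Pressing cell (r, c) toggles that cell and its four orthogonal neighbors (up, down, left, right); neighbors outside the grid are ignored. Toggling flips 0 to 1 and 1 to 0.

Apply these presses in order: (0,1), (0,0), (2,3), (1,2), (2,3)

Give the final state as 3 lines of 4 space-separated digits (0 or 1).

Answer: 0 0 1 1
0 0 0 1
1 1 0 1

Derivation:
After press 1 at (0,1):
1 1 0 1
1 1 1 0
1 1 1 1

After press 2 at (0,0):
0 0 0 1
0 1 1 0
1 1 1 1

After press 3 at (2,3):
0 0 0 1
0 1 1 1
1 1 0 0

After press 4 at (1,2):
0 0 1 1
0 0 0 0
1 1 1 0

After press 5 at (2,3):
0 0 1 1
0 0 0 1
1 1 0 1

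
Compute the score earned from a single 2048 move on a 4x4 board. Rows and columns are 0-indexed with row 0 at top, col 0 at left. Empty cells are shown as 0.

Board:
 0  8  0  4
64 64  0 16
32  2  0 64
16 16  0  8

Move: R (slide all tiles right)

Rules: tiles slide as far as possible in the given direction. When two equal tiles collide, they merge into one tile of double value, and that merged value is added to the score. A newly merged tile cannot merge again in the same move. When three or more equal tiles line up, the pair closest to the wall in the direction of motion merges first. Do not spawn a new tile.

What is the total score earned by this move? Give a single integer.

Answer: 160

Derivation:
Slide right:
row 0: [0, 8, 0, 4] -> [0, 0, 8, 4]  score +0 (running 0)
row 1: [64, 64, 0, 16] -> [0, 0, 128, 16]  score +128 (running 128)
row 2: [32, 2, 0, 64] -> [0, 32, 2, 64]  score +0 (running 128)
row 3: [16, 16, 0, 8] -> [0, 0, 32, 8]  score +32 (running 160)
Board after move:
  0   0   8   4
  0   0 128  16
  0  32   2  64
  0   0  32   8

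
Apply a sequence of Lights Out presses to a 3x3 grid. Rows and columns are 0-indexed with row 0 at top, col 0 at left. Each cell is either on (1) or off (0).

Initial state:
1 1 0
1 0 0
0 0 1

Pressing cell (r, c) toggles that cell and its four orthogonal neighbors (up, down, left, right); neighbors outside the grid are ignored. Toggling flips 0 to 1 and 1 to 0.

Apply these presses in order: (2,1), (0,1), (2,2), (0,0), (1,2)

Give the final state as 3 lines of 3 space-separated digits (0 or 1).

After press 1 at (2,1):
1 1 0
1 1 0
1 1 0

After press 2 at (0,1):
0 0 1
1 0 0
1 1 0

After press 3 at (2,2):
0 0 1
1 0 1
1 0 1

After press 4 at (0,0):
1 1 1
0 0 1
1 0 1

After press 5 at (1,2):
1 1 0
0 1 0
1 0 0

Answer: 1 1 0
0 1 0
1 0 0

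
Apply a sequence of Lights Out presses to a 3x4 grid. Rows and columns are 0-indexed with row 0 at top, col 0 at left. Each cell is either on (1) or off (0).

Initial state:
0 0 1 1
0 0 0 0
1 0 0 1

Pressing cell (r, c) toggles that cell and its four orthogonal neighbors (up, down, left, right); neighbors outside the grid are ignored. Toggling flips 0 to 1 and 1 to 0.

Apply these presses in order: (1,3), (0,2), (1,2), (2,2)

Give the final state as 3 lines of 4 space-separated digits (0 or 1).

After press 1 at (1,3):
0 0 1 0
0 0 1 1
1 0 0 0

After press 2 at (0,2):
0 1 0 1
0 0 0 1
1 0 0 0

After press 3 at (1,2):
0 1 1 1
0 1 1 0
1 0 1 0

After press 4 at (2,2):
0 1 1 1
0 1 0 0
1 1 0 1

Answer: 0 1 1 1
0 1 0 0
1 1 0 1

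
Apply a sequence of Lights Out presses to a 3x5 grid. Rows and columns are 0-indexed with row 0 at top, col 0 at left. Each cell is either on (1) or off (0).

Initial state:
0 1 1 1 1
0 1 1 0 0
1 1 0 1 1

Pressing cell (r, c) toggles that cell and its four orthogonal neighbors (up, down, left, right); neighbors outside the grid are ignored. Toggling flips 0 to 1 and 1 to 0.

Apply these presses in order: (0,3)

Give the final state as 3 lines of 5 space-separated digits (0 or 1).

After press 1 at (0,3):
0 1 0 0 0
0 1 1 1 0
1 1 0 1 1

Answer: 0 1 0 0 0
0 1 1 1 0
1 1 0 1 1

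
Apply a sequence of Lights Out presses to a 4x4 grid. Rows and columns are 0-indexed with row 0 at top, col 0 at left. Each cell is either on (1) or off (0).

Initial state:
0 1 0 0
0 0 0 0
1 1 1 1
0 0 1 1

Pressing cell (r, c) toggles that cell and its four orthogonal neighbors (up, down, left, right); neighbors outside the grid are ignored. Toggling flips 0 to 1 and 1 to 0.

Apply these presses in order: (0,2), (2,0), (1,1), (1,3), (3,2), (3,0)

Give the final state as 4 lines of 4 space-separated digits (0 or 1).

Answer: 0 1 1 0
0 1 1 1
1 1 0 0
0 0 0 0

Derivation:
After press 1 at (0,2):
0 0 1 1
0 0 1 0
1 1 1 1
0 0 1 1

After press 2 at (2,0):
0 0 1 1
1 0 1 0
0 0 1 1
1 0 1 1

After press 3 at (1,1):
0 1 1 1
0 1 0 0
0 1 1 1
1 0 1 1

After press 4 at (1,3):
0 1 1 0
0 1 1 1
0 1 1 0
1 0 1 1

After press 5 at (3,2):
0 1 1 0
0 1 1 1
0 1 0 0
1 1 0 0

After press 6 at (3,0):
0 1 1 0
0 1 1 1
1 1 0 0
0 0 0 0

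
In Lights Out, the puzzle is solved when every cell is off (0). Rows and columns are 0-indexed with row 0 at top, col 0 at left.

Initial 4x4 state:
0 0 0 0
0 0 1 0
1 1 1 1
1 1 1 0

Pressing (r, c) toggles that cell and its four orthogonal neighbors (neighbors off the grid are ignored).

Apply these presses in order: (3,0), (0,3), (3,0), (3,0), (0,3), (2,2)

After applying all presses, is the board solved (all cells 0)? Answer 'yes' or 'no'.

After press 1 at (3,0):
0 0 0 0
0 0 1 0
0 1 1 1
0 0 1 0

After press 2 at (0,3):
0 0 1 1
0 0 1 1
0 1 1 1
0 0 1 0

After press 3 at (3,0):
0 0 1 1
0 0 1 1
1 1 1 1
1 1 1 0

After press 4 at (3,0):
0 0 1 1
0 0 1 1
0 1 1 1
0 0 1 0

After press 5 at (0,3):
0 0 0 0
0 0 1 0
0 1 1 1
0 0 1 0

After press 6 at (2,2):
0 0 0 0
0 0 0 0
0 0 0 0
0 0 0 0

Lights still on: 0

Answer: yes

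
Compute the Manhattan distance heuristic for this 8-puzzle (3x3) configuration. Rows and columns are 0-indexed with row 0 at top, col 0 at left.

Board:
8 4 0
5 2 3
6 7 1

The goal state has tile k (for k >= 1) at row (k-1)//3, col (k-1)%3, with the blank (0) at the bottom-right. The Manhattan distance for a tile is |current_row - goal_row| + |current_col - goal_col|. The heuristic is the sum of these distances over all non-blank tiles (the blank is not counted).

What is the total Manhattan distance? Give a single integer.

Tile 8: at (0,0), goal (2,1), distance |0-2|+|0-1| = 3
Tile 4: at (0,1), goal (1,0), distance |0-1|+|1-0| = 2
Tile 5: at (1,0), goal (1,1), distance |1-1|+|0-1| = 1
Tile 2: at (1,1), goal (0,1), distance |1-0|+|1-1| = 1
Tile 3: at (1,2), goal (0,2), distance |1-0|+|2-2| = 1
Tile 6: at (2,0), goal (1,2), distance |2-1|+|0-2| = 3
Tile 7: at (2,1), goal (2,0), distance |2-2|+|1-0| = 1
Tile 1: at (2,2), goal (0,0), distance |2-0|+|2-0| = 4
Sum: 3 + 2 + 1 + 1 + 1 + 3 + 1 + 4 = 16

Answer: 16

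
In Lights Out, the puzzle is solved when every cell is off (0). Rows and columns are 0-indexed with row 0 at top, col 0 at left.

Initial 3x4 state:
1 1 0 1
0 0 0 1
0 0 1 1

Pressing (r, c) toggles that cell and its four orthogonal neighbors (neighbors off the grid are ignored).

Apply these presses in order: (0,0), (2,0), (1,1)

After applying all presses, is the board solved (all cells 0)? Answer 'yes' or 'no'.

After press 1 at (0,0):
0 0 0 1
1 0 0 1
0 0 1 1

After press 2 at (2,0):
0 0 0 1
0 0 0 1
1 1 1 1

After press 3 at (1,1):
0 1 0 1
1 1 1 1
1 0 1 1

Lights still on: 9

Answer: no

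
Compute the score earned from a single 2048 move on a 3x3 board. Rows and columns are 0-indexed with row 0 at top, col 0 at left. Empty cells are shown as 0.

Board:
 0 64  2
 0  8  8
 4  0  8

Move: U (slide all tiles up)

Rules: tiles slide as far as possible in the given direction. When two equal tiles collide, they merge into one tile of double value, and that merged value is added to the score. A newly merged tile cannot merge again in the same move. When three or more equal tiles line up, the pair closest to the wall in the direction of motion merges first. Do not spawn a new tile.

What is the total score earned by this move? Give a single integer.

Slide up:
col 0: [0, 0, 4] -> [4, 0, 0]  score +0 (running 0)
col 1: [64, 8, 0] -> [64, 8, 0]  score +0 (running 0)
col 2: [2, 8, 8] -> [2, 16, 0]  score +16 (running 16)
Board after move:
 4 64  2
 0  8 16
 0  0  0

Answer: 16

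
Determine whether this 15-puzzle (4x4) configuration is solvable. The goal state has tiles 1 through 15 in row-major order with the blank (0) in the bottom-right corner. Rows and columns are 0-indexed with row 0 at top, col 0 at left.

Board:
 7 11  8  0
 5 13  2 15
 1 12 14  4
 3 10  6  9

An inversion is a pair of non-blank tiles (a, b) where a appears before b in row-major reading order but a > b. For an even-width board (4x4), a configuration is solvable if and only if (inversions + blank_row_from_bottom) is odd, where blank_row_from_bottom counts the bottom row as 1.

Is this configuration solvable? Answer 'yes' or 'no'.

Answer: yes

Derivation:
Inversions: 55
Blank is in row 0 (0-indexed from top), which is row 4 counting from the bottom (bottom = 1).
55 + 4 = 59, which is odd, so the puzzle is solvable.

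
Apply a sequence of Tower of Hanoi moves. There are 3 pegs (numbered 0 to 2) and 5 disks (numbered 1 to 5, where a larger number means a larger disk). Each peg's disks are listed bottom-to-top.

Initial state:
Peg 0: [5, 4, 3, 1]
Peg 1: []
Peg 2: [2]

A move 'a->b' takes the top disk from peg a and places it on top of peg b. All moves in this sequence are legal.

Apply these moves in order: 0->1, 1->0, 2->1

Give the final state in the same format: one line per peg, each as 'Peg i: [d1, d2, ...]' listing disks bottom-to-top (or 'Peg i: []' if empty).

After move 1 (0->1):
Peg 0: [5, 4, 3]
Peg 1: [1]
Peg 2: [2]

After move 2 (1->0):
Peg 0: [5, 4, 3, 1]
Peg 1: []
Peg 2: [2]

After move 3 (2->1):
Peg 0: [5, 4, 3, 1]
Peg 1: [2]
Peg 2: []

Answer: Peg 0: [5, 4, 3, 1]
Peg 1: [2]
Peg 2: []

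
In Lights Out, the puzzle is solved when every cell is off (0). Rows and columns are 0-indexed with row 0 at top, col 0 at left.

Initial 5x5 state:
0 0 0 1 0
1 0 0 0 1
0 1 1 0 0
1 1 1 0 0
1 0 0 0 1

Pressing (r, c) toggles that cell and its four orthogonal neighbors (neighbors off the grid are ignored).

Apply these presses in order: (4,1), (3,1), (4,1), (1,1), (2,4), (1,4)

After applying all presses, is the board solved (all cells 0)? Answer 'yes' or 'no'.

Answer: no

Derivation:
After press 1 at (4,1):
0 0 0 1 0
1 0 0 0 1
0 1 1 0 0
1 0 1 0 0
0 1 1 0 1

After press 2 at (3,1):
0 0 0 1 0
1 0 0 0 1
0 0 1 0 0
0 1 0 0 0
0 0 1 0 1

After press 3 at (4,1):
0 0 0 1 0
1 0 0 0 1
0 0 1 0 0
0 0 0 0 0
1 1 0 0 1

After press 4 at (1,1):
0 1 0 1 0
0 1 1 0 1
0 1 1 0 0
0 0 0 0 0
1 1 0 0 1

After press 5 at (2,4):
0 1 0 1 0
0 1 1 0 0
0 1 1 1 1
0 0 0 0 1
1 1 0 0 1

After press 6 at (1,4):
0 1 0 1 1
0 1 1 1 1
0 1 1 1 0
0 0 0 0 1
1 1 0 0 1

Lights still on: 14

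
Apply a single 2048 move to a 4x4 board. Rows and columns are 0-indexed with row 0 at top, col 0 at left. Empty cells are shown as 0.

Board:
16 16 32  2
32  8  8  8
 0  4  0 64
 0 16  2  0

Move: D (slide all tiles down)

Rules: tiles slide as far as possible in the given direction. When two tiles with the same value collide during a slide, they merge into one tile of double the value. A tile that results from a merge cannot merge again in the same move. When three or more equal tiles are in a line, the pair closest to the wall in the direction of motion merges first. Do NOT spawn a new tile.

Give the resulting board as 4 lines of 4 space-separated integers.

Answer:  0 16  0  0
 0  8 32  2
16  4  8  8
32 16  2 64

Derivation:
Slide down:
col 0: [16, 32, 0, 0] -> [0, 0, 16, 32]
col 1: [16, 8, 4, 16] -> [16, 8, 4, 16]
col 2: [32, 8, 0, 2] -> [0, 32, 8, 2]
col 3: [2, 8, 64, 0] -> [0, 2, 8, 64]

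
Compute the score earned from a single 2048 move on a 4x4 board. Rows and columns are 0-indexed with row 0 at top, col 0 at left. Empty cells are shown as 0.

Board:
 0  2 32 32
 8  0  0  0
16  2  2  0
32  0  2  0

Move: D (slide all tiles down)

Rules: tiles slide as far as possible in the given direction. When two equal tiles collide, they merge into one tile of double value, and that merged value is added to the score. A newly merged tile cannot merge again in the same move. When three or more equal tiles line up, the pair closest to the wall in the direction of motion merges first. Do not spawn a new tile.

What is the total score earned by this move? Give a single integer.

Answer: 8

Derivation:
Slide down:
col 0: [0, 8, 16, 32] -> [0, 8, 16, 32]  score +0 (running 0)
col 1: [2, 0, 2, 0] -> [0, 0, 0, 4]  score +4 (running 4)
col 2: [32, 0, 2, 2] -> [0, 0, 32, 4]  score +4 (running 8)
col 3: [32, 0, 0, 0] -> [0, 0, 0, 32]  score +0 (running 8)
Board after move:
 0  0  0  0
 8  0  0  0
16  0 32  0
32  4  4 32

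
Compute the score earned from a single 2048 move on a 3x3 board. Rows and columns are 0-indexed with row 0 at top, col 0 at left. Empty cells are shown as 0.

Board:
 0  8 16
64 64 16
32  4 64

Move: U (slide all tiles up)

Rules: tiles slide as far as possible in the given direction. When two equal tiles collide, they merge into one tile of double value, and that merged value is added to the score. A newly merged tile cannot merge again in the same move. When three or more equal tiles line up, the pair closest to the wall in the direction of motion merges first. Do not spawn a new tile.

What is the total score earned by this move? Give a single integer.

Answer: 32

Derivation:
Slide up:
col 0: [0, 64, 32] -> [64, 32, 0]  score +0 (running 0)
col 1: [8, 64, 4] -> [8, 64, 4]  score +0 (running 0)
col 2: [16, 16, 64] -> [32, 64, 0]  score +32 (running 32)
Board after move:
64  8 32
32 64 64
 0  4  0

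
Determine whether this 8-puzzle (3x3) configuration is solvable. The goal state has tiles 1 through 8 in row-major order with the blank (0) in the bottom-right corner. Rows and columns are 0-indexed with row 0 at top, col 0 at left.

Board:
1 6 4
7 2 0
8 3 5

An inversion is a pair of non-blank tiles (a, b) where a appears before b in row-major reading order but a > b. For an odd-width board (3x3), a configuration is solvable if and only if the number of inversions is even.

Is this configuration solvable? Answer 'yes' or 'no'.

Answer: no

Derivation:
Inversions (pairs i<j in row-major order where tile[i] > tile[j] > 0): 11
11 is odd, so the puzzle is not solvable.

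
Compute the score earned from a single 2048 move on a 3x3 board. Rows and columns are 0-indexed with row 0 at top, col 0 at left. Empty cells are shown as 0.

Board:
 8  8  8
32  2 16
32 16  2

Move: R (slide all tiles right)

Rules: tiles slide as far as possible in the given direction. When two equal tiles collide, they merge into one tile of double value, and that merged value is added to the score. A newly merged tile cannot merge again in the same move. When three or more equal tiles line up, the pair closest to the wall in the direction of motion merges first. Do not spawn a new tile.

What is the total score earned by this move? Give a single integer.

Slide right:
row 0: [8, 8, 8] -> [0, 8, 16]  score +16 (running 16)
row 1: [32, 2, 16] -> [32, 2, 16]  score +0 (running 16)
row 2: [32, 16, 2] -> [32, 16, 2]  score +0 (running 16)
Board after move:
 0  8 16
32  2 16
32 16  2

Answer: 16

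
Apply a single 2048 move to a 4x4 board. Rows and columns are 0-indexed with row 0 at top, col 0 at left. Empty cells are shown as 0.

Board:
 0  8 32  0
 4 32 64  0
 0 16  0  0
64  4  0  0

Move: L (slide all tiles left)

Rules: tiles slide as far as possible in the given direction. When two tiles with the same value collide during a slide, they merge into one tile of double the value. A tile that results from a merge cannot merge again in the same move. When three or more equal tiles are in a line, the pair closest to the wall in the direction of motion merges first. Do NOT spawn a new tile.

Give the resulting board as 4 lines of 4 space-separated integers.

Slide left:
row 0: [0, 8, 32, 0] -> [8, 32, 0, 0]
row 1: [4, 32, 64, 0] -> [4, 32, 64, 0]
row 2: [0, 16, 0, 0] -> [16, 0, 0, 0]
row 3: [64, 4, 0, 0] -> [64, 4, 0, 0]

Answer:  8 32  0  0
 4 32 64  0
16  0  0  0
64  4  0  0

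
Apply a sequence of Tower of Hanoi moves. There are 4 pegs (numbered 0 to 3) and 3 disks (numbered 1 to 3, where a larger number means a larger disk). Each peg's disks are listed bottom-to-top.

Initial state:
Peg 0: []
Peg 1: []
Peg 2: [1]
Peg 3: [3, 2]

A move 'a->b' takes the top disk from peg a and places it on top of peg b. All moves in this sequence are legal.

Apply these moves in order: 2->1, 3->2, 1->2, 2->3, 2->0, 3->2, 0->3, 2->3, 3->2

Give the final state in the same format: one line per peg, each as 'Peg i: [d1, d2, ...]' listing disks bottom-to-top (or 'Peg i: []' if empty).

After move 1 (2->1):
Peg 0: []
Peg 1: [1]
Peg 2: []
Peg 3: [3, 2]

After move 2 (3->2):
Peg 0: []
Peg 1: [1]
Peg 2: [2]
Peg 3: [3]

After move 3 (1->2):
Peg 0: []
Peg 1: []
Peg 2: [2, 1]
Peg 3: [3]

After move 4 (2->3):
Peg 0: []
Peg 1: []
Peg 2: [2]
Peg 3: [3, 1]

After move 5 (2->0):
Peg 0: [2]
Peg 1: []
Peg 2: []
Peg 3: [3, 1]

After move 6 (3->2):
Peg 0: [2]
Peg 1: []
Peg 2: [1]
Peg 3: [3]

After move 7 (0->3):
Peg 0: []
Peg 1: []
Peg 2: [1]
Peg 3: [3, 2]

After move 8 (2->3):
Peg 0: []
Peg 1: []
Peg 2: []
Peg 3: [3, 2, 1]

After move 9 (3->2):
Peg 0: []
Peg 1: []
Peg 2: [1]
Peg 3: [3, 2]

Answer: Peg 0: []
Peg 1: []
Peg 2: [1]
Peg 3: [3, 2]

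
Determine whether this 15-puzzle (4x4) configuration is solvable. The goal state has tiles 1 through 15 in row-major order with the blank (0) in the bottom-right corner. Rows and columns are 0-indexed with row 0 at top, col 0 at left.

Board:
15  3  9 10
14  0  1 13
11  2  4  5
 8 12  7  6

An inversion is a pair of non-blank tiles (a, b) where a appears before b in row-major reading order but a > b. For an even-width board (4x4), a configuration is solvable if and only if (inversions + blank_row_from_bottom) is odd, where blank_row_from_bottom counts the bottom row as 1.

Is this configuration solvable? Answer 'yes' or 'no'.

Inversions: 59
Blank is in row 1 (0-indexed from top), which is row 3 counting from the bottom (bottom = 1).
59 + 3 = 62, which is even, so the puzzle is not solvable.

Answer: no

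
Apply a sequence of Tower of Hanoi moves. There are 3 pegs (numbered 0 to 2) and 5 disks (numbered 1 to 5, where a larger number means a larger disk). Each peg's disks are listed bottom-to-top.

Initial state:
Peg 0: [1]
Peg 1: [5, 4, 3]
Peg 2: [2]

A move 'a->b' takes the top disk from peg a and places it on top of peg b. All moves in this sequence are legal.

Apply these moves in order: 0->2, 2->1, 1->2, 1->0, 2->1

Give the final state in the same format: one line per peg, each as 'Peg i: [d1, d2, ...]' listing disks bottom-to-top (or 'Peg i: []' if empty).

After move 1 (0->2):
Peg 0: []
Peg 1: [5, 4, 3]
Peg 2: [2, 1]

After move 2 (2->1):
Peg 0: []
Peg 1: [5, 4, 3, 1]
Peg 2: [2]

After move 3 (1->2):
Peg 0: []
Peg 1: [5, 4, 3]
Peg 2: [2, 1]

After move 4 (1->0):
Peg 0: [3]
Peg 1: [5, 4]
Peg 2: [2, 1]

After move 5 (2->1):
Peg 0: [3]
Peg 1: [5, 4, 1]
Peg 2: [2]

Answer: Peg 0: [3]
Peg 1: [5, 4, 1]
Peg 2: [2]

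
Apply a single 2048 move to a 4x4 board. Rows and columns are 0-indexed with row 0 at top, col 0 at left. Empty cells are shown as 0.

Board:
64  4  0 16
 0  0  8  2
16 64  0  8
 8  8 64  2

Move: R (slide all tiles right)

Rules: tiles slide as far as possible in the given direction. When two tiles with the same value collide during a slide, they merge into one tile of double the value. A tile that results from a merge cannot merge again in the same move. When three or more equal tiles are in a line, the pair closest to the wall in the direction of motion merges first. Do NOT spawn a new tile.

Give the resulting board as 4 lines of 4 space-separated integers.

Answer:  0 64  4 16
 0  0  8  2
 0 16 64  8
 0 16 64  2

Derivation:
Slide right:
row 0: [64, 4, 0, 16] -> [0, 64, 4, 16]
row 1: [0, 0, 8, 2] -> [0, 0, 8, 2]
row 2: [16, 64, 0, 8] -> [0, 16, 64, 8]
row 3: [8, 8, 64, 2] -> [0, 16, 64, 2]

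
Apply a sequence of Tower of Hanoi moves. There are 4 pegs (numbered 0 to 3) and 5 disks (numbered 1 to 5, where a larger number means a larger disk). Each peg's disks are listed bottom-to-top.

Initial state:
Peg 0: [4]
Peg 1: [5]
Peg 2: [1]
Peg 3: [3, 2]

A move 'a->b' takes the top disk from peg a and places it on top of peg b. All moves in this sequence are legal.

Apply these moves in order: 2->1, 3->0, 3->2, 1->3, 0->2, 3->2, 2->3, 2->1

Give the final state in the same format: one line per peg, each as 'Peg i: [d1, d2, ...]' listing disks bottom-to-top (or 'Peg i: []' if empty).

Answer: Peg 0: [4]
Peg 1: [5, 2]
Peg 2: [3]
Peg 3: [1]

Derivation:
After move 1 (2->1):
Peg 0: [4]
Peg 1: [5, 1]
Peg 2: []
Peg 3: [3, 2]

After move 2 (3->0):
Peg 0: [4, 2]
Peg 1: [5, 1]
Peg 2: []
Peg 3: [3]

After move 3 (3->2):
Peg 0: [4, 2]
Peg 1: [5, 1]
Peg 2: [3]
Peg 3: []

After move 4 (1->3):
Peg 0: [4, 2]
Peg 1: [5]
Peg 2: [3]
Peg 3: [1]

After move 5 (0->2):
Peg 0: [4]
Peg 1: [5]
Peg 2: [3, 2]
Peg 3: [1]

After move 6 (3->2):
Peg 0: [4]
Peg 1: [5]
Peg 2: [3, 2, 1]
Peg 3: []

After move 7 (2->3):
Peg 0: [4]
Peg 1: [5]
Peg 2: [3, 2]
Peg 3: [1]

After move 8 (2->1):
Peg 0: [4]
Peg 1: [5, 2]
Peg 2: [3]
Peg 3: [1]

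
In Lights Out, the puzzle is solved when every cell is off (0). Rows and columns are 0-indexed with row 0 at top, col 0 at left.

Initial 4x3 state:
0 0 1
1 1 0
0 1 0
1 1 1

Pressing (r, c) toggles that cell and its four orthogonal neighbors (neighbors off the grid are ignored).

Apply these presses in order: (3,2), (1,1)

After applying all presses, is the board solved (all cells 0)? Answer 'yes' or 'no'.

After press 1 at (3,2):
0 0 1
1 1 0
0 1 1
1 0 0

After press 2 at (1,1):
0 1 1
0 0 1
0 0 1
1 0 0

Lights still on: 5

Answer: no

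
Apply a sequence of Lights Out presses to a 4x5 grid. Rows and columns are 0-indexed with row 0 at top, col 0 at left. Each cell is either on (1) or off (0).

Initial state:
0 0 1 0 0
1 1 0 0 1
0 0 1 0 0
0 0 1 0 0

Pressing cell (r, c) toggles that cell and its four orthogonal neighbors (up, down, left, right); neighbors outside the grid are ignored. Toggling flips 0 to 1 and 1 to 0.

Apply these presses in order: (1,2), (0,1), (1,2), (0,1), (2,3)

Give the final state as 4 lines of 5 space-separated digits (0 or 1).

Answer: 0 0 1 0 0
1 1 0 1 1
0 0 0 1 1
0 0 1 1 0

Derivation:
After press 1 at (1,2):
0 0 0 0 0
1 0 1 1 1
0 0 0 0 0
0 0 1 0 0

After press 2 at (0,1):
1 1 1 0 0
1 1 1 1 1
0 0 0 0 0
0 0 1 0 0

After press 3 at (1,2):
1 1 0 0 0
1 0 0 0 1
0 0 1 0 0
0 0 1 0 0

After press 4 at (0,1):
0 0 1 0 0
1 1 0 0 1
0 0 1 0 0
0 0 1 0 0

After press 5 at (2,3):
0 0 1 0 0
1 1 0 1 1
0 0 0 1 1
0 0 1 1 0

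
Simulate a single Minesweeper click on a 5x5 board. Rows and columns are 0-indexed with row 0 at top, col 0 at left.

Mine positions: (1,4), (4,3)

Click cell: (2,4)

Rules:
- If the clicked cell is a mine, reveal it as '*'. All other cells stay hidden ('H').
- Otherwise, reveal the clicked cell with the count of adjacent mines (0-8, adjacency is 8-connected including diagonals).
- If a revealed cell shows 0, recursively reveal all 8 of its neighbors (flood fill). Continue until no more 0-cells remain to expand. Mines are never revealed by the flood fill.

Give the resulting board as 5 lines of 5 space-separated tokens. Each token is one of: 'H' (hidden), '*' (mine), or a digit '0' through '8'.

H H H H H
H H H H H
H H H H 1
H H H H H
H H H H H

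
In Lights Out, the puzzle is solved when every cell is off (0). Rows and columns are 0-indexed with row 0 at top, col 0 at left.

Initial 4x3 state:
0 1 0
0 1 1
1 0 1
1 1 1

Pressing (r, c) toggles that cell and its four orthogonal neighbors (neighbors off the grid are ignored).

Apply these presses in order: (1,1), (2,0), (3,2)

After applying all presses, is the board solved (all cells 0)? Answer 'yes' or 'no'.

Answer: yes

Derivation:
After press 1 at (1,1):
0 0 0
1 0 0
1 1 1
1 1 1

After press 2 at (2,0):
0 0 0
0 0 0
0 0 1
0 1 1

After press 3 at (3,2):
0 0 0
0 0 0
0 0 0
0 0 0

Lights still on: 0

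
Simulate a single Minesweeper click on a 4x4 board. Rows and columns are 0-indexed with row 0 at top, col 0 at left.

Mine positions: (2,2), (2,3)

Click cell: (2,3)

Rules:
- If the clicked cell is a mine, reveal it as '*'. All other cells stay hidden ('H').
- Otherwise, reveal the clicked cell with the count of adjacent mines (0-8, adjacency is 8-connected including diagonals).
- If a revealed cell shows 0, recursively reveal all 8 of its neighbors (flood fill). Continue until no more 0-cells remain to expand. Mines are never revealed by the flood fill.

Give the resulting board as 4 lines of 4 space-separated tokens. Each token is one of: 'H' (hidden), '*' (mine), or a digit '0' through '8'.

H H H H
H H H H
H H H *
H H H H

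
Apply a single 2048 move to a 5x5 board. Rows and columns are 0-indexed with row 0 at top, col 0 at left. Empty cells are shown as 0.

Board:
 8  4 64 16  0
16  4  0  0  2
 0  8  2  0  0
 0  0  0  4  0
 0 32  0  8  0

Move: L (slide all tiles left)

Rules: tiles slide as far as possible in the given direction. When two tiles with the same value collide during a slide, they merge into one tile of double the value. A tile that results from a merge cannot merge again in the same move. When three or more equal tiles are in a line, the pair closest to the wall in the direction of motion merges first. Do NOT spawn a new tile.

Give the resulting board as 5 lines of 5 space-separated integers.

Answer:  8  4 64 16  0
16  4  2  0  0
 8  2  0  0  0
 4  0  0  0  0
32  8  0  0  0

Derivation:
Slide left:
row 0: [8, 4, 64, 16, 0] -> [8, 4, 64, 16, 0]
row 1: [16, 4, 0, 0, 2] -> [16, 4, 2, 0, 0]
row 2: [0, 8, 2, 0, 0] -> [8, 2, 0, 0, 0]
row 3: [0, 0, 0, 4, 0] -> [4, 0, 0, 0, 0]
row 4: [0, 32, 0, 8, 0] -> [32, 8, 0, 0, 0]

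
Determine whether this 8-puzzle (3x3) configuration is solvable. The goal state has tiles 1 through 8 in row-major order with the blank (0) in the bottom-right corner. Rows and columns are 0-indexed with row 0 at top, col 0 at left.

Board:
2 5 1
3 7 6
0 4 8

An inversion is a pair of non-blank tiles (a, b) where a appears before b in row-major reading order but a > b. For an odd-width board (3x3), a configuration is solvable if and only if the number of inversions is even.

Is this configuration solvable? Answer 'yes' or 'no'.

Inversions (pairs i<j in row-major order where tile[i] > tile[j] > 0): 7
7 is odd, so the puzzle is not solvable.

Answer: no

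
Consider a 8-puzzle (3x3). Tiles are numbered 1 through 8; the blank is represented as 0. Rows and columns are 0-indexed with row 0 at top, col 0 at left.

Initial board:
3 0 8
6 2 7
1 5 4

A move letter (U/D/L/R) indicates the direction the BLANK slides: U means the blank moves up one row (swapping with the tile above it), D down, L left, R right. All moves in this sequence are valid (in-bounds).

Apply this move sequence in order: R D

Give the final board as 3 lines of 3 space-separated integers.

After move 1 (R):
3 8 0
6 2 7
1 5 4

After move 2 (D):
3 8 7
6 2 0
1 5 4

Answer: 3 8 7
6 2 0
1 5 4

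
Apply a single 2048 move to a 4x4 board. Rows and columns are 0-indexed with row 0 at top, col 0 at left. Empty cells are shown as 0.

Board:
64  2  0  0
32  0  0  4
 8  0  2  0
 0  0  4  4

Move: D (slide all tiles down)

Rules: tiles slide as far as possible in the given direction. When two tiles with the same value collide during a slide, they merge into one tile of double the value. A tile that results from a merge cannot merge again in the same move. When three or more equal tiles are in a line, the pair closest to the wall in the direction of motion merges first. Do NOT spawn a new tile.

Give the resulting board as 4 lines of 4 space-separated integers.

Slide down:
col 0: [64, 32, 8, 0] -> [0, 64, 32, 8]
col 1: [2, 0, 0, 0] -> [0, 0, 0, 2]
col 2: [0, 0, 2, 4] -> [0, 0, 2, 4]
col 3: [0, 4, 0, 4] -> [0, 0, 0, 8]

Answer:  0  0  0  0
64  0  0  0
32  0  2  0
 8  2  4  8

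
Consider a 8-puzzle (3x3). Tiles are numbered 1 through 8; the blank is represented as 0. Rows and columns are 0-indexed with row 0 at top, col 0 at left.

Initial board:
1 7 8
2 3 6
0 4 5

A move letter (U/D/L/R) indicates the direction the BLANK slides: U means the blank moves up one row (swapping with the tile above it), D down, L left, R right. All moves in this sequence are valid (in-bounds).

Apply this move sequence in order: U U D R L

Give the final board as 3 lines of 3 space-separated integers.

Answer: 1 7 8
0 3 6
2 4 5

Derivation:
After move 1 (U):
1 7 8
0 3 6
2 4 5

After move 2 (U):
0 7 8
1 3 6
2 4 5

After move 3 (D):
1 7 8
0 3 6
2 4 5

After move 4 (R):
1 7 8
3 0 6
2 4 5

After move 5 (L):
1 7 8
0 3 6
2 4 5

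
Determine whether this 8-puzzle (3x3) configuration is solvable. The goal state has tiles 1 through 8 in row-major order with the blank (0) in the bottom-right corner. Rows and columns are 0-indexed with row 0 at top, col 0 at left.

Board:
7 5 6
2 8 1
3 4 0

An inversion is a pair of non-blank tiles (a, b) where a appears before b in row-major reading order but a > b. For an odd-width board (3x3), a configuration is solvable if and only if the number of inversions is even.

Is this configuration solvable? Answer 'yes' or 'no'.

Inversions (pairs i<j in row-major order where tile[i] > tile[j] > 0): 18
18 is even, so the puzzle is solvable.

Answer: yes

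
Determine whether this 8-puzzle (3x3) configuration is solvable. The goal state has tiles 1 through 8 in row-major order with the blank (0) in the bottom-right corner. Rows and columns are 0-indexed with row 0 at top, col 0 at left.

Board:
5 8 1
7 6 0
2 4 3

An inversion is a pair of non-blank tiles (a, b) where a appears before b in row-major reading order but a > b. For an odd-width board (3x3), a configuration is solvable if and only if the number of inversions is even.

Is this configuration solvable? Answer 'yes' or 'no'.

Answer: yes

Derivation:
Inversions (pairs i<j in row-major order where tile[i] > tile[j] > 0): 18
18 is even, so the puzzle is solvable.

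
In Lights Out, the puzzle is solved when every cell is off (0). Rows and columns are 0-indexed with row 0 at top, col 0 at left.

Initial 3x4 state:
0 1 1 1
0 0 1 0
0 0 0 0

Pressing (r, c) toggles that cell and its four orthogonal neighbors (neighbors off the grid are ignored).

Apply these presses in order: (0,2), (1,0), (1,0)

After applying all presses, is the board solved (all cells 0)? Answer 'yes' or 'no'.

Answer: yes

Derivation:
After press 1 at (0,2):
0 0 0 0
0 0 0 0
0 0 0 0

After press 2 at (1,0):
1 0 0 0
1 1 0 0
1 0 0 0

After press 3 at (1,0):
0 0 0 0
0 0 0 0
0 0 0 0

Lights still on: 0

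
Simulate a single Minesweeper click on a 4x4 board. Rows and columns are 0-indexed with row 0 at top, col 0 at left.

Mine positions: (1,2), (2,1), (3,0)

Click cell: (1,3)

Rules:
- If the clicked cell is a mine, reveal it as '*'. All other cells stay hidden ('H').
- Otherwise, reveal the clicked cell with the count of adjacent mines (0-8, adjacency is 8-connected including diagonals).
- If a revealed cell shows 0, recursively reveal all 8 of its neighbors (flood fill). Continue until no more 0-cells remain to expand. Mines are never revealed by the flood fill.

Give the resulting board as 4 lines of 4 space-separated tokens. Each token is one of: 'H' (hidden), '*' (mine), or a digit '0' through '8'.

H H H H
H H H 1
H H H H
H H H H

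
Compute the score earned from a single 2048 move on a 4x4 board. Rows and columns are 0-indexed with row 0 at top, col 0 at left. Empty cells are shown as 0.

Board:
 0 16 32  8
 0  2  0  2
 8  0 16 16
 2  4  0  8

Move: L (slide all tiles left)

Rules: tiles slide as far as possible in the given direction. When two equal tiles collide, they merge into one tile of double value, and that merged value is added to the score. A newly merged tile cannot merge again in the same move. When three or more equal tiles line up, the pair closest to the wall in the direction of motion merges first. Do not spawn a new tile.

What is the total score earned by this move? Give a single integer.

Slide left:
row 0: [0, 16, 32, 8] -> [16, 32, 8, 0]  score +0 (running 0)
row 1: [0, 2, 0, 2] -> [4, 0, 0, 0]  score +4 (running 4)
row 2: [8, 0, 16, 16] -> [8, 32, 0, 0]  score +32 (running 36)
row 3: [2, 4, 0, 8] -> [2, 4, 8, 0]  score +0 (running 36)
Board after move:
16 32  8  0
 4  0  0  0
 8 32  0  0
 2  4  8  0

Answer: 36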